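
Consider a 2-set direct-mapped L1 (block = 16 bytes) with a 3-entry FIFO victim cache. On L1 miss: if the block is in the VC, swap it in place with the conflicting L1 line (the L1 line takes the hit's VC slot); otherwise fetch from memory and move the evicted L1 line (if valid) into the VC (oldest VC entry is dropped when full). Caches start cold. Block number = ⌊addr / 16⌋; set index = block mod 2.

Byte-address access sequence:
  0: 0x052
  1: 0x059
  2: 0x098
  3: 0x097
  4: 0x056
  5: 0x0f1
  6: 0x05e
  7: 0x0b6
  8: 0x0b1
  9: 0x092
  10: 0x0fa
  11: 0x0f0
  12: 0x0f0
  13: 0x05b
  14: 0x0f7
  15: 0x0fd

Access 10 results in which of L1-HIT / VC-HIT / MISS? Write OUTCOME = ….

OUTCOME = VC-HIT

0: 0x52 (blk 5, set 1) → MISS  vc=[]
1: 0x59 (blk 5, set 1) → L1-HIT  vc=[]
2: 0x98 (blk 9, set 1) → MISS  vc=[5]
3: 0x97 (blk 9, set 1) → L1-HIT  vc=[5]
4: 0x56 (blk 5, set 1) → VC-HIT  vc=[9]
5: 0xf1 (blk 15, set 1) → MISS  vc=[9, 5]
6: 0x5e (blk 5, set 1) → VC-HIT  vc=[9, 15]
7: 0xb6 (blk 11, set 1) → MISS  vc=[9, 15, 5]
8: 0xb1 (blk 11, set 1) → L1-HIT  vc=[9, 15, 5]
9: 0x92 (blk 9, set 1) → VC-HIT  vc=[11, 15, 5]
10: 0xfa (blk 15, set 1) → VC-HIT  vc=[11, 9, 5]
11: 0xf0 (blk 15, set 1) → L1-HIT  vc=[11, 9, 5]
12: 0xf0 (blk 15, set 1) → L1-HIT  vc=[11, 9, 5]
13: 0x5b (blk 5, set 1) → VC-HIT  vc=[11, 9, 15]
14: 0xf7 (blk 15, set 1) → VC-HIT  vc=[11, 9, 5]
15: 0xfd (blk 15, set 1) → L1-HIT  vc=[11, 9, 5]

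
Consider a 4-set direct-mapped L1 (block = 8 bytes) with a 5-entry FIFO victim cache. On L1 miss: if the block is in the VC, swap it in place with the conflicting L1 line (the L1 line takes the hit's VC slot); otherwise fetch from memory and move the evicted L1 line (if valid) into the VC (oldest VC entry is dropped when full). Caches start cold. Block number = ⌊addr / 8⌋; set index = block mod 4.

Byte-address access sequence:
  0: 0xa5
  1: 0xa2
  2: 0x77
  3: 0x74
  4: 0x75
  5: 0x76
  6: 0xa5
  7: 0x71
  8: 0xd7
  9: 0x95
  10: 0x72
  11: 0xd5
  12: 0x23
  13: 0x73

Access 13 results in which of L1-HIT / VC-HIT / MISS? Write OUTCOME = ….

OUTCOME = VC-HIT

#0 0xa5→b20/s0 MISS; vc=[]
#1 0xa2→b20/s0 L1-HIT; vc=[]
#2 0x77→b14/s2 MISS; vc=[]
#3 0x74→b14/s2 L1-HIT; vc=[]
#4 0x75→b14/s2 L1-HIT; vc=[]
#5 0x76→b14/s2 L1-HIT; vc=[]
#6 0xa5→b20/s0 L1-HIT; vc=[]
#7 0x71→b14/s2 L1-HIT; vc=[]
#8 0xd7→b26/s2 MISS; vc=[14]
#9 0x95→b18/s2 MISS; vc=[14,26]
#10 0x72→b14/s2 VC-HIT; vc=[18,26]
#11 0xd5→b26/s2 VC-HIT; vc=[18,14]
#12 0x23→b4/s0 MISS; vc=[18,14,20]
#13 0x73→b14/s2 VC-HIT; vc=[18,26,20]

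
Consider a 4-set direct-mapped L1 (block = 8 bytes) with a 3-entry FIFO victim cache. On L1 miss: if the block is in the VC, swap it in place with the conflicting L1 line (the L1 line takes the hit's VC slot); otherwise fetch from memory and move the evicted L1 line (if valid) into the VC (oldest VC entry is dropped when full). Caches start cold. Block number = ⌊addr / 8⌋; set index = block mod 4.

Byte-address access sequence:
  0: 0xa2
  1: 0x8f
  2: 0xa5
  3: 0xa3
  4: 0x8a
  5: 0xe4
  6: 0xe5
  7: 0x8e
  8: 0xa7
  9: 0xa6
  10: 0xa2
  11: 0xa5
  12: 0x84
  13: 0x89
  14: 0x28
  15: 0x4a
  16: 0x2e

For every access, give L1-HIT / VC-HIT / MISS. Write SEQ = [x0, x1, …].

0: 0xa2 (blk 20, set 0) → MISS  vc=[]
1: 0x8f (blk 17, set 1) → MISS  vc=[]
2: 0xa5 (blk 20, set 0) → L1-HIT  vc=[]
3: 0xa3 (blk 20, set 0) → L1-HIT  vc=[]
4: 0x8a (blk 17, set 1) → L1-HIT  vc=[]
5: 0xe4 (blk 28, set 0) → MISS  vc=[20]
6: 0xe5 (blk 28, set 0) → L1-HIT  vc=[20]
7: 0x8e (blk 17, set 1) → L1-HIT  vc=[20]
8: 0xa7 (blk 20, set 0) → VC-HIT  vc=[28]
9: 0xa6 (blk 20, set 0) → L1-HIT  vc=[28]
10: 0xa2 (blk 20, set 0) → L1-HIT  vc=[28]
11: 0xa5 (blk 20, set 0) → L1-HIT  vc=[28]
12: 0x84 (blk 16, set 0) → MISS  vc=[28, 20]
13: 0x89 (blk 17, set 1) → L1-HIT  vc=[28, 20]
14: 0x28 (blk 5, set 1) → MISS  vc=[28, 20, 17]
15: 0x4a (blk 9, set 1) → MISS  vc=[20, 17, 5]
16: 0x2e (blk 5, set 1) → VC-HIT  vc=[20, 17, 9]

SEQ = [MISS, MISS, L1-HIT, L1-HIT, L1-HIT, MISS, L1-HIT, L1-HIT, VC-HIT, L1-HIT, L1-HIT, L1-HIT, MISS, L1-HIT, MISS, MISS, VC-HIT]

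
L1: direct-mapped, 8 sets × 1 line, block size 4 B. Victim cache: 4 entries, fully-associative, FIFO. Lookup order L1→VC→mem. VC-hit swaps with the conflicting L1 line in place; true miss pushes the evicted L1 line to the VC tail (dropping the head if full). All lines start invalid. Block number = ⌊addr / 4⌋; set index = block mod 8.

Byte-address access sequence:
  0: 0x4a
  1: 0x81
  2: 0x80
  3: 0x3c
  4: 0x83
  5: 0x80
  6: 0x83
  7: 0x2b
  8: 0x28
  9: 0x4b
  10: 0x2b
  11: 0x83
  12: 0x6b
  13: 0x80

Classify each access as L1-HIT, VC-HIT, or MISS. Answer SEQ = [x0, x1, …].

SEQ = [MISS, MISS, L1-HIT, MISS, L1-HIT, L1-HIT, L1-HIT, MISS, L1-HIT, VC-HIT, VC-HIT, L1-HIT, MISS, L1-HIT]

0: 0x4a (blk 18, set 2) → MISS  vc=[]
1: 0x81 (blk 32, set 0) → MISS  vc=[]
2: 0x80 (blk 32, set 0) → L1-HIT  vc=[]
3: 0x3c (blk 15, set 7) → MISS  vc=[]
4: 0x83 (blk 32, set 0) → L1-HIT  vc=[]
5: 0x80 (blk 32, set 0) → L1-HIT  vc=[]
6: 0x83 (blk 32, set 0) → L1-HIT  vc=[]
7: 0x2b (blk 10, set 2) → MISS  vc=[18]
8: 0x28 (blk 10, set 2) → L1-HIT  vc=[18]
9: 0x4b (blk 18, set 2) → VC-HIT  vc=[10]
10: 0x2b (blk 10, set 2) → VC-HIT  vc=[18]
11: 0x83 (blk 32, set 0) → L1-HIT  vc=[18]
12: 0x6b (blk 26, set 2) → MISS  vc=[18, 10]
13: 0x80 (blk 32, set 0) → L1-HIT  vc=[18, 10]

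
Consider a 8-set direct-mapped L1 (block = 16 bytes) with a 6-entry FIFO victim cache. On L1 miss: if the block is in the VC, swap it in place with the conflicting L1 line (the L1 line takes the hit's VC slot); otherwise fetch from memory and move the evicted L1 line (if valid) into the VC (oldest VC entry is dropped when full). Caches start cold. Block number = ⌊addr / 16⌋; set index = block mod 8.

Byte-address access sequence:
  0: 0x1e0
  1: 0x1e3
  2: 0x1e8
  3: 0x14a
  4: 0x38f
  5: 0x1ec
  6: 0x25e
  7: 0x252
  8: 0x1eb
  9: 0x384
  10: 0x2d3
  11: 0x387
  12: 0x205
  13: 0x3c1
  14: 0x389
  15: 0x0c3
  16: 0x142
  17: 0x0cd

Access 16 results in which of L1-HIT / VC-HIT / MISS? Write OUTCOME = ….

0: 0x1e0 (blk 30, set 6) → MISS  vc=[]
1: 0x1e3 (blk 30, set 6) → L1-HIT  vc=[]
2: 0x1e8 (blk 30, set 6) → L1-HIT  vc=[]
3: 0x14a (blk 20, set 4) → MISS  vc=[]
4: 0x38f (blk 56, set 0) → MISS  vc=[]
5: 0x1ec (blk 30, set 6) → L1-HIT  vc=[]
6: 0x25e (blk 37, set 5) → MISS  vc=[]
7: 0x252 (blk 37, set 5) → L1-HIT  vc=[]
8: 0x1eb (blk 30, set 6) → L1-HIT  vc=[]
9: 0x384 (blk 56, set 0) → L1-HIT  vc=[]
10: 0x2d3 (blk 45, set 5) → MISS  vc=[37]
11: 0x387 (blk 56, set 0) → L1-HIT  vc=[37]
12: 0x205 (blk 32, set 0) → MISS  vc=[37, 56]
13: 0x3c1 (blk 60, set 4) → MISS  vc=[37, 56, 20]
14: 0x389 (blk 56, set 0) → VC-HIT  vc=[37, 32, 20]
15: 0xc3 (blk 12, set 4) → MISS  vc=[37, 32, 20, 60]
16: 0x142 (blk 20, set 4) → VC-HIT  vc=[37, 32, 12, 60]
17: 0xcd (blk 12, set 4) → VC-HIT  vc=[37, 32, 20, 60]

OUTCOME = VC-HIT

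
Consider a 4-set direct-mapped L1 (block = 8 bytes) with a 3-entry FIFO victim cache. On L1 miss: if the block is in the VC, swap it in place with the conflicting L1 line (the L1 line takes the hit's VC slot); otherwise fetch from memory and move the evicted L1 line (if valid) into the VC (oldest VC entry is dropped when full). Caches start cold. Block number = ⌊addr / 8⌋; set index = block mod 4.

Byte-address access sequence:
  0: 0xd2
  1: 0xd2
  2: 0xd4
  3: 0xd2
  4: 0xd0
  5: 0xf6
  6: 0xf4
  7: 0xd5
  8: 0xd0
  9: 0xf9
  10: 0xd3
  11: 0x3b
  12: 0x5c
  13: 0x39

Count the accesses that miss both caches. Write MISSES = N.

#0 0xd2→b26/s2 MISS; vc=[]
#1 0xd2→b26/s2 L1-HIT; vc=[]
#2 0xd4→b26/s2 L1-HIT; vc=[]
#3 0xd2→b26/s2 L1-HIT; vc=[]
#4 0xd0→b26/s2 L1-HIT; vc=[]
#5 0xf6→b30/s2 MISS; vc=[26]
#6 0xf4→b30/s2 L1-HIT; vc=[26]
#7 0xd5→b26/s2 VC-HIT; vc=[30]
#8 0xd0→b26/s2 L1-HIT; vc=[30]
#9 0xf9→b31/s3 MISS; vc=[30]
#10 0xd3→b26/s2 L1-HIT; vc=[30]
#11 0x3b→b7/s3 MISS; vc=[30,31]
#12 0x5c→b11/s3 MISS; vc=[30,31,7]
#13 0x39→b7/s3 VC-HIT; vc=[30,31,11]

MISSES = 5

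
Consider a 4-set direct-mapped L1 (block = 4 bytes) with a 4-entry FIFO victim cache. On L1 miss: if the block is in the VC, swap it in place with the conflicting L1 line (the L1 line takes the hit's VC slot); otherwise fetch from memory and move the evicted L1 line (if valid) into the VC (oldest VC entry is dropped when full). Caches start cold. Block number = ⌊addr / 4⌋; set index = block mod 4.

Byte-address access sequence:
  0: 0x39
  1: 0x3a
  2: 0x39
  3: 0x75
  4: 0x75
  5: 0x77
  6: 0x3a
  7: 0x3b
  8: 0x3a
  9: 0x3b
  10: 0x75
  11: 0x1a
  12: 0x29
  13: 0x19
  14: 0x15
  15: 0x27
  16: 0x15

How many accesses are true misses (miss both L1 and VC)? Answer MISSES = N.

MISSES = 6

0: 0x39 (blk 14, set 2) → MISS  vc=[]
1: 0x3a (blk 14, set 2) → L1-HIT  vc=[]
2: 0x39 (blk 14, set 2) → L1-HIT  vc=[]
3: 0x75 (blk 29, set 1) → MISS  vc=[]
4: 0x75 (blk 29, set 1) → L1-HIT  vc=[]
5: 0x77 (blk 29, set 1) → L1-HIT  vc=[]
6: 0x3a (blk 14, set 2) → L1-HIT  vc=[]
7: 0x3b (blk 14, set 2) → L1-HIT  vc=[]
8: 0x3a (blk 14, set 2) → L1-HIT  vc=[]
9: 0x3b (blk 14, set 2) → L1-HIT  vc=[]
10: 0x75 (blk 29, set 1) → L1-HIT  vc=[]
11: 0x1a (blk 6, set 2) → MISS  vc=[14]
12: 0x29 (blk 10, set 2) → MISS  vc=[14, 6]
13: 0x19 (blk 6, set 2) → VC-HIT  vc=[14, 10]
14: 0x15 (blk 5, set 1) → MISS  vc=[14, 10, 29]
15: 0x27 (blk 9, set 1) → MISS  vc=[14, 10, 29, 5]
16: 0x15 (blk 5, set 1) → VC-HIT  vc=[14, 10, 29, 9]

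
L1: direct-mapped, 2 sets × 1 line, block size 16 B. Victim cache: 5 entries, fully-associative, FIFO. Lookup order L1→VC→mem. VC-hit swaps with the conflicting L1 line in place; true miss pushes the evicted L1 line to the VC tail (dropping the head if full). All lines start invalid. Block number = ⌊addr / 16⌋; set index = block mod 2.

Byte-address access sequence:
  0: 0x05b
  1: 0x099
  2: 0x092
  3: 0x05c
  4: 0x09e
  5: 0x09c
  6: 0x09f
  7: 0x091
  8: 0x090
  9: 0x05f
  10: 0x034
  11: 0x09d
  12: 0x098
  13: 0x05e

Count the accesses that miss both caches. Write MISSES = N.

MISSES = 3

  [0] addr=0x5b blk=5 s=1: MISS | VC []
  [1] addr=0x99 blk=9 s=1: MISS | VC [5]
  [2] addr=0x92 blk=9 s=1: L1-HIT | VC [5]
  [3] addr=0x5c blk=5 s=1: VC-HIT | VC [9]
  [4] addr=0x9e blk=9 s=1: VC-HIT | VC [5]
  [5] addr=0x9c blk=9 s=1: L1-HIT | VC [5]
  [6] addr=0x9f blk=9 s=1: L1-HIT | VC [5]
  [7] addr=0x91 blk=9 s=1: L1-HIT | VC [5]
  [8] addr=0x90 blk=9 s=1: L1-HIT | VC [5]
  [9] addr=0x5f blk=5 s=1: VC-HIT | VC [9]
  [10] addr=0x34 blk=3 s=1: MISS | VC [9, 5]
  [11] addr=0x9d blk=9 s=1: VC-HIT | VC [3, 5]
  [12] addr=0x98 blk=9 s=1: L1-HIT | VC [3, 5]
  [13] addr=0x5e blk=5 s=1: VC-HIT | VC [3, 9]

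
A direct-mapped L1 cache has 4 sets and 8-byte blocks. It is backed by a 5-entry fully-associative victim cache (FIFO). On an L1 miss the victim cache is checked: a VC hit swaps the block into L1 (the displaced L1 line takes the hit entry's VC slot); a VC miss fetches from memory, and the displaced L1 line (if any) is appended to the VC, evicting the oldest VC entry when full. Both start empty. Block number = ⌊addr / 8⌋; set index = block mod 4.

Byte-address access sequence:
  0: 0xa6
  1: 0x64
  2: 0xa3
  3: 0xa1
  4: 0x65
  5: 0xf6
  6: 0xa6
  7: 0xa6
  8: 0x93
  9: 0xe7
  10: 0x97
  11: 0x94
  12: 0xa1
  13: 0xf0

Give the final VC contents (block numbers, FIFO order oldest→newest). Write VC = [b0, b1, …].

  [0] addr=0xa6 blk=20 s=0: MISS | VC []
  [1] addr=0x64 blk=12 s=0: MISS | VC [20]
  [2] addr=0xa3 blk=20 s=0: VC-HIT | VC [12]
  [3] addr=0xa1 blk=20 s=0: L1-HIT | VC [12]
  [4] addr=0x65 blk=12 s=0: VC-HIT | VC [20]
  [5] addr=0xf6 blk=30 s=2: MISS | VC [20]
  [6] addr=0xa6 blk=20 s=0: VC-HIT | VC [12]
  [7] addr=0xa6 blk=20 s=0: L1-HIT | VC [12]
  [8] addr=0x93 blk=18 s=2: MISS | VC [12, 30]
  [9] addr=0xe7 blk=28 s=0: MISS | VC [12, 30, 20]
  [10] addr=0x97 blk=18 s=2: L1-HIT | VC [12, 30, 20]
  [11] addr=0x94 blk=18 s=2: L1-HIT | VC [12, 30, 20]
  [12] addr=0xa1 blk=20 s=0: VC-HIT | VC [12, 30, 28]
  [13] addr=0xf0 blk=30 s=2: VC-HIT | VC [12, 18, 28]

VC = [12, 18, 28]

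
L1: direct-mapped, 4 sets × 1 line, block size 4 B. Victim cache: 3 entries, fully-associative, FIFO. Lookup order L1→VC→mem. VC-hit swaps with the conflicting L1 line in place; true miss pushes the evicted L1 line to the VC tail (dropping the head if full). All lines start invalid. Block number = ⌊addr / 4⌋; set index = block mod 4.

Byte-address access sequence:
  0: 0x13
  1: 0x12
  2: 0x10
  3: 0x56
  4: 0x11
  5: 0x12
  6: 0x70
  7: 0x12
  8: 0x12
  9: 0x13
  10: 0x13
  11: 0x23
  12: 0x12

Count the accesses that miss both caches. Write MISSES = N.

MISSES = 4

0: 0x13 (blk 4, set 0) → MISS  vc=[]
1: 0x12 (blk 4, set 0) → L1-HIT  vc=[]
2: 0x10 (blk 4, set 0) → L1-HIT  vc=[]
3: 0x56 (blk 21, set 1) → MISS  vc=[]
4: 0x11 (blk 4, set 0) → L1-HIT  vc=[]
5: 0x12 (blk 4, set 0) → L1-HIT  vc=[]
6: 0x70 (blk 28, set 0) → MISS  vc=[4]
7: 0x12 (blk 4, set 0) → VC-HIT  vc=[28]
8: 0x12 (blk 4, set 0) → L1-HIT  vc=[28]
9: 0x13 (blk 4, set 0) → L1-HIT  vc=[28]
10: 0x13 (blk 4, set 0) → L1-HIT  vc=[28]
11: 0x23 (blk 8, set 0) → MISS  vc=[28, 4]
12: 0x12 (blk 4, set 0) → VC-HIT  vc=[28, 8]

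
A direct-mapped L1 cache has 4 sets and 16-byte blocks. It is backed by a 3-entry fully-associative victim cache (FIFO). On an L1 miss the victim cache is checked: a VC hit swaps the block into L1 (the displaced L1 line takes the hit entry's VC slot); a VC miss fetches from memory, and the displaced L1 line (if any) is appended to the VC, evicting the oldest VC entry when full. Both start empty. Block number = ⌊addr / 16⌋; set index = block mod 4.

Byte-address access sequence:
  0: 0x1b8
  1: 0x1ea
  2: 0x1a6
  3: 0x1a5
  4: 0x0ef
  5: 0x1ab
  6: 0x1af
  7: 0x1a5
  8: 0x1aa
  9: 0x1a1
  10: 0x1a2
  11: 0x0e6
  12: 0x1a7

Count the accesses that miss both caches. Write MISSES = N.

  [0] addr=0x1b8 blk=27 s=3: MISS | VC []
  [1] addr=0x1ea blk=30 s=2: MISS | VC []
  [2] addr=0x1a6 blk=26 s=2: MISS | VC [30]
  [3] addr=0x1a5 blk=26 s=2: L1-HIT | VC [30]
  [4] addr=0xef blk=14 s=2: MISS | VC [30, 26]
  [5] addr=0x1ab blk=26 s=2: VC-HIT | VC [30, 14]
  [6] addr=0x1af blk=26 s=2: L1-HIT | VC [30, 14]
  [7] addr=0x1a5 blk=26 s=2: L1-HIT | VC [30, 14]
  [8] addr=0x1aa blk=26 s=2: L1-HIT | VC [30, 14]
  [9] addr=0x1a1 blk=26 s=2: L1-HIT | VC [30, 14]
  [10] addr=0x1a2 blk=26 s=2: L1-HIT | VC [30, 14]
  [11] addr=0xe6 blk=14 s=2: VC-HIT | VC [30, 26]
  [12] addr=0x1a7 blk=26 s=2: VC-HIT | VC [30, 14]

MISSES = 4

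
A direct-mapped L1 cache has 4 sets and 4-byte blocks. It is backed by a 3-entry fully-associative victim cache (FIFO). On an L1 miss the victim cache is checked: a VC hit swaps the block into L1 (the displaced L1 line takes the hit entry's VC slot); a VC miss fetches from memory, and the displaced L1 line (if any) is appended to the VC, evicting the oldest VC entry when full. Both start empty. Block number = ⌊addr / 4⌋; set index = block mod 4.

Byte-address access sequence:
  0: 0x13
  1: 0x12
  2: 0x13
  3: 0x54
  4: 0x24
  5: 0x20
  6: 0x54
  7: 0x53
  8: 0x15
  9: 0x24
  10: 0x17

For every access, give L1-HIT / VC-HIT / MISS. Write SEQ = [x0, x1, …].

SEQ = [MISS, L1-HIT, L1-HIT, MISS, MISS, MISS, VC-HIT, MISS, MISS, MISS, VC-HIT]

0: 0x13 (blk 4, set 0) → MISS  vc=[]
1: 0x12 (blk 4, set 0) → L1-HIT  vc=[]
2: 0x13 (blk 4, set 0) → L1-HIT  vc=[]
3: 0x54 (blk 21, set 1) → MISS  vc=[]
4: 0x24 (blk 9, set 1) → MISS  vc=[21]
5: 0x20 (blk 8, set 0) → MISS  vc=[21, 4]
6: 0x54 (blk 21, set 1) → VC-HIT  vc=[9, 4]
7: 0x53 (blk 20, set 0) → MISS  vc=[9, 4, 8]
8: 0x15 (blk 5, set 1) → MISS  vc=[4, 8, 21]
9: 0x24 (blk 9, set 1) → MISS  vc=[8, 21, 5]
10: 0x17 (blk 5, set 1) → VC-HIT  vc=[8, 21, 9]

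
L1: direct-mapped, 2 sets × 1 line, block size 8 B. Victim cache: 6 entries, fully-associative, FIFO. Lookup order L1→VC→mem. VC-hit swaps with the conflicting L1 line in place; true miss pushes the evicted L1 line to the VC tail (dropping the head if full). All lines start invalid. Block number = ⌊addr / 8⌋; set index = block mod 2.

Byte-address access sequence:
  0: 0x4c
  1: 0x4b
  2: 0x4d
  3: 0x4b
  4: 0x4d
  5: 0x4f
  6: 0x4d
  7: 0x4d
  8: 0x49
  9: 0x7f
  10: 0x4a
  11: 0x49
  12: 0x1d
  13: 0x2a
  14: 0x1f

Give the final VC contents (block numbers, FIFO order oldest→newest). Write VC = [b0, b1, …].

VC = [15, 9, 5]

0: 0x4c (blk 9, set 1) → MISS  vc=[]
1: 0x4b (blk 9, set 1) → L1-HIT  vc=[]
2: 0x4d (blk 9, set 1) → L1-HIT  vc=[]
3: 0x4b (blk 9, set 1) → L1-HIT  vc=[]
4: 0x4d (blk 9, set 1) → L1-HIT  vc=[]
5: 0x4f (blk 9, set 1) → L1-HIT  vc=[]
6: 0x4d (blk 9, set 1) → L1-HIT  vc=[]
7: 0x4d (blk 9, set 1) → L1-HIT  vc=[]
8: 0x49 (blk 9, set 1) → L1-HIT  vc=[]
9: 0x7f (blk 15, set 1) → MISS  vc=[9]
10: 0x4a (blk 9, set 1) → VC-HIT  vc=[15]
11: 0x49 (blk 9, set 1) → L1-HIT  vc=[15]
12: 0x1d (blk 3, set 1) → MISS  vc=[15, 9]
13: 0x2a (blk 5, set 1) → MISS  vc=[15, 9, 3]
14: 0x1f (blk 3, set 1) → VC-HIT  vc=[15, 9, 5]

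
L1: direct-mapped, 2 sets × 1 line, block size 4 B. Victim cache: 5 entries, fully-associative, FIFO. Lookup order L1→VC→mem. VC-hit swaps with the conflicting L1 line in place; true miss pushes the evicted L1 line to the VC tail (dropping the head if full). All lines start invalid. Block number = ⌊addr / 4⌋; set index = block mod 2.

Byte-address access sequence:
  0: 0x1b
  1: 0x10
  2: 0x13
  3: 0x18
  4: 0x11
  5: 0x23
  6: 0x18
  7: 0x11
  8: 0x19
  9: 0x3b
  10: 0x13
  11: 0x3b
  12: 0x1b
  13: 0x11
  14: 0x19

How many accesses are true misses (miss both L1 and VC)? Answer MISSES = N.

MISSES = 4

0: 0x1b (blk 6, set 0) → MISS  vc=[]
1: 0x10 (blk 4, set 0) → MISS  vc=[6]
2: 0x13 (blk 4, set 0) → L1-HIT  vc=[6]
3: 0x18 (blk 6, set 0) → VC-HIT  vc=[4]
4: 0x11 (blk 4, set 0) → VC-HIT  vc=[6]
5: 0x23 (blk 8, set 0) → MISS  vc=[6, 4]
6: 0x18 (blk 6, set 0) → VC-HIT  vc=[8, 4]
7: 0x11 (blk 4, set 0) → VC-HIT  vc=[8, 6]
8: 0x19 (blk 6, set 0) → VC-HIT  vc=[8, 4]
9: 0x3b (blk 14, set 0) → MISS  vc=[8, 4, 6]
10: 0x13 (blk 4, set 0) → VC-HIT  vc=[8, 14, 6]
11: 0x3b (blk 14, set 0) → VC-HIT  vc=[8, 4, 6]
12: 0x1b (blk 6, set 0) → VC-HIT  vc=[8, 4, 14]
13: 0x11 (blk 4, set 0) → VC-HIT  vc=[8, 6, 14]
14: 0x19 (blk 6, set 0) → VC-HIT  vc=[8, 4, 14]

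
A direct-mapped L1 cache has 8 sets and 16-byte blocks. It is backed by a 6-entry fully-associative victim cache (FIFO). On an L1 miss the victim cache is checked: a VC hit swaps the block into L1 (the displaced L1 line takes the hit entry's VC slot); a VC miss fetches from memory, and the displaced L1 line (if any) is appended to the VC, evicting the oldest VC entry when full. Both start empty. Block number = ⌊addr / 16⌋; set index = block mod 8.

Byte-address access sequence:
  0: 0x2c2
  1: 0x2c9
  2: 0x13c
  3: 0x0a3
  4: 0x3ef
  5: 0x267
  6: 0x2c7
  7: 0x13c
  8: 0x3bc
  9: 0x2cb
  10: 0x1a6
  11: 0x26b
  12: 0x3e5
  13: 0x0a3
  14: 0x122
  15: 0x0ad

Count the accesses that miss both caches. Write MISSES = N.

  [0] addr=0x2c2 blk=44 s=4: MISS | VC []
  [1] addr=0x2c9 blk=44 s=4: L1-HIT | VC []
  [2] addr=0x13c blk=19 s=3: MISS | VC []
  [3] addr=0xa3 blk=10 s=2: MISS | VC []
  [4] addr=0x3ef blk=62 s=6: MISS | VC []
  [5] addr=0x267 blk=38 s=6: MISS | VC [62]
  [6] addr=0x2c7 blk=44 s=4: L1-HIT | VC [62]
  [7] addr=0x13c blk=19 s=3: L1-HIT | VC [62]
  [8] addr=0x3bc blk=59 s=3: MISS | VC [62, 19]
  [9] addr=0x2cb blk=44 s=4: L1-HIT | VC [62, 19]
  [10] addr=0x1a6 blk=26 s=2: MISS | VC [62, 19, 10]
  [11] addr=0x26b blk=38 s=6: L1-HIT | VC [62, 19, 10]
  [12] addr=0x3e5 blk=62 s=6: VC-HIT | VC [38, 19, 10]
  [13] addr=0xa3 blk=10 s=2: VC-HIT | VC [38, 19, 26]
  [14] addr=0x122 blk=18 s=2: MISS | VC [38, 19, 26, 10]
  [15] addr=0xad blk=10 s=2: VC-HIT | VC [38, 19, 26, 18]

MISSES = 8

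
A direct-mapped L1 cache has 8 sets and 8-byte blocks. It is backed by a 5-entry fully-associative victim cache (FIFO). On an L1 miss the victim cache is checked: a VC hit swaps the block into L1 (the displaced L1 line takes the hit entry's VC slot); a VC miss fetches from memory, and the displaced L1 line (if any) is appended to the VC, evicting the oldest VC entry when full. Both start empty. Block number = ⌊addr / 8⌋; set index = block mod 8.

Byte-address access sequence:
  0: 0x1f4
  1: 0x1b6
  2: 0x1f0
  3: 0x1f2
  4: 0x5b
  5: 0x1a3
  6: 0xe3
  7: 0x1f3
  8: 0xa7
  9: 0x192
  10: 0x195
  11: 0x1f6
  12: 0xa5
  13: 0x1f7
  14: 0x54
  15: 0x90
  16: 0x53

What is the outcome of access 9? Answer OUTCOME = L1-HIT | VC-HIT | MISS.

OUTCOME = MISS

  [0] addr=0x1f4 blk=62 s=6: MISS | VC []
  [1] addr=0x1b6 blk=54 s=6: MISS | VC [62]
  [2] addr=0x1f0 blk=62 s=6: VC-HIT | VC [54]
  [3] addr=0x1f2 blk=62 s=6: L1-HIT | VC [54]
  [4] addr=0x5b blk=11 s=3: MISS | VC [54]
  [5] addr=0x1a3 blk=52 s=4: MISS | VC [54]
  [6] addr=0xe3 blk=28 s=4: MISS | VC [54, 52]
  [7] addr=0x1f3 blk=62 s=6: L1-HIT | VC [54, 52]
  [8] addr=0xa7 blk=20 s=4: MISS | VC [54, 52, 28]
  [9] addr=0x192 blk=50 s=2: MISS | VC [54, 52, 28]
  [10] addr=0x195 blk=50 s=2: L1-HIT | VC [54, 52, 28]
  [11] addr=0x1f6 blk=62 s=6: L1-HIT | VC [54, 52, 28]
  [12] addr=0xa5 blk=20 s=4: L1-HIT | VC [54, 52, 28]
  [13] addr=0x1f7 blk=62 s=6: L1-HIT | VC [54, 52, 28]
  [14] addr=0x54 blk=10 s=2: MISS | VC [54, 52, 28, 50]
  [15] addr=0x90 blk=18 s=2: MISS | VC [54, 52, 28, 50, 10]
  [16] addr=0x53 blk=10 s=2: VC-HIT | VC [54, 52, 28, 50, 18]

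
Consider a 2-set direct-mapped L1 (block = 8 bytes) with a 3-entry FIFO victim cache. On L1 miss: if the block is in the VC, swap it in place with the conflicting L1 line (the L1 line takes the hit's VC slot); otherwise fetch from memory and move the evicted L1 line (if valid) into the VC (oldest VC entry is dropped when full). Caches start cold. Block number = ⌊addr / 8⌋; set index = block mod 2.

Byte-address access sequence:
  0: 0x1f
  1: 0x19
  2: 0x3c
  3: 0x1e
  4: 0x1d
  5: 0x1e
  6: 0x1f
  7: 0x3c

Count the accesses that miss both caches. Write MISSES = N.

#0 0x1f→b3/s1 MISS; vc=[]
#1 0x19→b3/s1 L1-HIT; vc=[]
#2 0x3c→b7/s1 MISS; vc=[3]
#3 0x1e→b3/s1 VC-HIT; vc=[7]
#4 0x1d→b3/s1 L1-HIT; vc=[7]
#5 0x1e→b3/s1 L1-HIT; vc=[7]
#6 0x1f→b3/s1 L1-HIT; vc=[7]
#7 0x3c→b7/s1 VC-HIT; vc=[3]

MISSES = 2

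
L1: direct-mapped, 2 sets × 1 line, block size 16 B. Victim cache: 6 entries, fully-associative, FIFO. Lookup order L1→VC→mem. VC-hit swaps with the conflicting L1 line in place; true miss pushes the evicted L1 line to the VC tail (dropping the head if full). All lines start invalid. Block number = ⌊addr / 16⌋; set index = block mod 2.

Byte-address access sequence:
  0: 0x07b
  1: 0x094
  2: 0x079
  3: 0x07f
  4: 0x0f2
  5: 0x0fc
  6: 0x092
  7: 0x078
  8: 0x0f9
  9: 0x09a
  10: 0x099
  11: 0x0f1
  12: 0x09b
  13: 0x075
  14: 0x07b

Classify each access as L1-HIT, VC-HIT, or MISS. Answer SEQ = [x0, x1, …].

  [0] addr=0x7b blk=7 s=1: MISS | VC []
  [1] addr=0x94 blk=9 s=1: MISS | VC [7]
  [2] addr=0x79 blk=7 s=1: VC-HIT | VC [9]
  [3] addr=0x7f blk=7 s=1: L1-HIT | VC [9]
  [4] addr=0xf2 blk=15 s=1: MISS | VC [9, 7]
  [5] addr=0xfc blk=15 s=1: L1-HIT | VC [9, 7]
  [6] addr=0x92 blk=9 s=1: VC-HIT | VC [15, 7]
  [7] addr=0x78 blk=7 s=1: VC-HIT | VC [15, 9]
  [8] addr=0xf9 blk=15 s=1: VC-HIT | VC [7, 9]
  [9] addr=0x9a blk=9 s=1: VC-HIT | VC [7, 15]
  [10] addr=0x99 blk=9 s=1: L1-HIT | VC [7, 15]
  [11] addr=0xf1 blk=15 s=1: VC-HIT | VC [7, 9]
  [12] addr=0x9b blk=9 s=1: VC-HIT | VC [7, 15]
  [13] addr=0x75 blk=7 s=1: VC-HIT | VC [9, 15]
  [14] addr=0x7b blk=7 s=1: L1-HIT | VC [9, 15]

SEQ = [MISS, MISS, VC-HIT, L1-HIT, MISS, L1-HIT, VC-HIT, VC-HIT, VC-HIT, VC-HIT, L1-HIT, VC-HIT, VC-HIT, VC-HIT, L1-HIT]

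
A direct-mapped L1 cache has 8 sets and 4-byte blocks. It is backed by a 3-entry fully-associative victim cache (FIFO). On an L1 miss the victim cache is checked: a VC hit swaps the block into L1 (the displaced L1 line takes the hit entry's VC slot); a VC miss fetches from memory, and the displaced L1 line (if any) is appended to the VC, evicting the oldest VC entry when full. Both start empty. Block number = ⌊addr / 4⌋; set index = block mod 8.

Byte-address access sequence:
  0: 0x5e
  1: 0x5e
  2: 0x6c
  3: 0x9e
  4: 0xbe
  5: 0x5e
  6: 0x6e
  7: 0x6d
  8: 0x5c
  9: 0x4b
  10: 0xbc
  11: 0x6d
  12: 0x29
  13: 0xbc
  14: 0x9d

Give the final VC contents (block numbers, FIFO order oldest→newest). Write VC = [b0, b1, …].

  [0] addr=0x5e blk=23 s=7: MISS | VC []
  [1] addr=0x5e blk=23 s=7: L1-HIT | VC []
  [2] addr=0x6c blk=27 s=3: MISS | VC []
  [3] addr=0x9e blk=39 s=7: MISS | VC [23]
  [4] addr=0xbe blk=47 s=7: MISS | VC [23, 39]
  [5] addr=0x5e blk=23 s=7: VC-HIT | VC [47, 39]
  [6] addr=0x6e blk=27 s=3: L1-HIT | VC [47, 39]
  [7] addr=0x6d blk=27 s=3: L1-HIT | VC [47, 39]
  [8] addr=0x5c blk=23 s=7: L1-HIT | VC [47, 39]
  [9] addr=0x4b blk=18 s=2: MISS | VC [47, 39]
  [10] addr=0xbc blk=47 s=7: VC-HIT | VC [23, 39]
  [11] addr=0x6d blk=27 s=3: L1-HIT | VC [23, 39]
  [12] addr=0x29 blk=10 s=2: MISS | VC [23, 39, 18]
  [13] addr=0xbc blk=47 s=7: L1-HIT | VC [23, 39, 18]
  [14] addr=0x9d blk=39 s=7: VC-HIT | VC [23, 47, 18]

VC = [23, 47, 18]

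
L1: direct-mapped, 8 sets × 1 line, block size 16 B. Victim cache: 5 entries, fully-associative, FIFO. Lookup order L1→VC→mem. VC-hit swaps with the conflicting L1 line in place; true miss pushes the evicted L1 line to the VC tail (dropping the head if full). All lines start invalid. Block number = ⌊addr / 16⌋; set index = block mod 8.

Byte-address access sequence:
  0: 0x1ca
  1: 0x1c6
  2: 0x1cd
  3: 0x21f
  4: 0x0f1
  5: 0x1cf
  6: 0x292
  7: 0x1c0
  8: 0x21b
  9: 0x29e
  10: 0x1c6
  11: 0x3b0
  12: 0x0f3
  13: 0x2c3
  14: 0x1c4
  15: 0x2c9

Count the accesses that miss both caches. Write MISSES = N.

0: 0x1ca (blk 28, set 4) → MISS  vc=[]
1: 0x1c6 (blk 28, set 4) → L1-HIT  vc=[]
2: 0x1cd (blk 28, set 4) → L1-HIT  vc=[]
3: 0x21f (blk 33, set 1) → MISS  vc=[]
4: 0xf1 (blk 15, set 7) → MISS  vc=[]
5: 0x1cf (blk 28, set 4) → L1-HIT  vc=[]
6: 0x292 (blk 41, set 1) → MISS  vc=[33]
7: 0x1c0 (blk 28, set 4) → L1-HIT  vc=[33]
8: 0x21b (blk 33, set 1) → VC-HIT  vc=[41]
9: 0x29e (blk 41, set 1) → VC-HIT  vc=[33]
10: 0x1c6 (blk 28, set 4) → L1-HIT  vc=[33]
11: 0x3b0 (blk 59, set 3) → MISS  vc=[33]
12: 0xf3 (blk 15, set 7) → L1-HIT  vc=[33]
13: 0x2c3 (blk 44, set 4) → MISS  vc=[33, 28]
14: 0x1c4 (blk 28, set 4) → VC-HIT  vc=[33, 44]
15: 0x2c9 (blk 44, set 4) → VC-HIT  vc=[33, 28]

MISSES = 6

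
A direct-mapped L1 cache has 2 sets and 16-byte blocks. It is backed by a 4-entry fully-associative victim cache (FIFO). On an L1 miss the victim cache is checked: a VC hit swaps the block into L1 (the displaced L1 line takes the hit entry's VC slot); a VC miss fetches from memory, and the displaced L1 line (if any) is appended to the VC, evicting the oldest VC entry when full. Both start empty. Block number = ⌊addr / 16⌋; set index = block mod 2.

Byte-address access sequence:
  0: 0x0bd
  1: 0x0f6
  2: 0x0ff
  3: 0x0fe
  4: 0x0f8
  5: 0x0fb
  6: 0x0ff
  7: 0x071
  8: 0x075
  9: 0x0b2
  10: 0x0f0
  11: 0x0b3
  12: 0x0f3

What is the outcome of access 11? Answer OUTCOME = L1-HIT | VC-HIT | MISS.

OUTCOME = VC-HIT

0: 0xbd (blk 11, set 1) → MISS  vc=[]
1: 0xf6 (blk 15, set 1) → MISS  vc=[11]
2: 0xff (blk 15, set 1) → L1-HIT  vc=[11]
3: 0xfe (blk 15, set 1) → L1-HIT  vc=[11]
4: 0xf8 (blk 15, set 1) → L1-HIT  vc=[11]
5: 0xfb (blk 15, set 1) → L1-HIT  vc=[11]
6: 0xff (blk 15, set 1) → L1-HIT  vc=[11]
7: 0x71 (blk 7, set 1) → MISS  vc=[11, 15]
8: 0x75 (blk 7, set 1) → L1-HIT  vc=[11, 15]
9: 0xb2 (blk 11, set 1) → VC-HIT  vc=[7, 15]
10: 0xf0 (blk 15, set 1) → VC-HIT  vc=[7, 11]
11: 0xb3 (blk 11, set 1) → VC-HIT  vc=[7, 15]
12: 0xf3 (blk 15, set 1) → VC-HIT  vc=[7, 11]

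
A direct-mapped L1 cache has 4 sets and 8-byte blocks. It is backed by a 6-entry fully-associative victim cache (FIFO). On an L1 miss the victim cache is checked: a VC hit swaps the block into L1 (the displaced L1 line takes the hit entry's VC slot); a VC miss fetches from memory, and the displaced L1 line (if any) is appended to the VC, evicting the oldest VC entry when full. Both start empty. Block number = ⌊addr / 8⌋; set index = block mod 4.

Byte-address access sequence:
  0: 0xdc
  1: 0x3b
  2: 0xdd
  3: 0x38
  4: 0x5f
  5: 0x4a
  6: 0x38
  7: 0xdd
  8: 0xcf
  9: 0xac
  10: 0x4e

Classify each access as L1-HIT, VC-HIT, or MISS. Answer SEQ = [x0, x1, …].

#0 0xdc→b27/s3 MISS; vc=[]
#1 0x3b→b7/s3 MISS; vc=[27]
#2 0xdd→b27/s3 VC-HIT; vc=[7]
#3 0x38→b7/s3 VC-HIT; vc=[27]
#4 0x5f→b11/s3 MISS; vc=[27,7]
#5 0x4a→b9/s1 MISS; vc=[27,7]
#6 0x38→b7/s3 VC-HIT; vc=[27,11]
#7 0xdd→b27/s3 VC-HIT; vc=[7,11]
#8 0xcf→b25/s1 MISS; vc=[7,11,9]
#9 0xac→b21/s1 MISS; vc=[7,11,9,25]
#10 0x4e→b9/s1 VC-HIT; vc=[7,11,21,25]

SEQ = [MISS, MISS, VC-HIT, VC-HIT, MISS, MISS, VC-HIT, VC-HIT, MISS, MISS, VC-HIT]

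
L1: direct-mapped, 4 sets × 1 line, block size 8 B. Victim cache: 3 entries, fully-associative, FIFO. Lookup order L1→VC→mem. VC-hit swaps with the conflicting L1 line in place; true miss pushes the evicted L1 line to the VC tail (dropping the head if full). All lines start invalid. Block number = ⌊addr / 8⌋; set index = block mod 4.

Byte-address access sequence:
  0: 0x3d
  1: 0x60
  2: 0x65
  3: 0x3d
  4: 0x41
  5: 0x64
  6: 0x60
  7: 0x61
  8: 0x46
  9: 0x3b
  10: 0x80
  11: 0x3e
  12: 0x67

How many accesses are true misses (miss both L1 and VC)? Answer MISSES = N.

#0 0x3d→b7/s3 MISS; vc=[]
#1 0x60→b12/s0 MISS; vc=[]
#2 0x65→b12/s0 L1-HIT; vc=[]
#3 0x3d→b7/s3 L1-HIT; vc=[]
#4 0x41→b8/s0 MISS; vc=[12]
#5 0x64→b12/s0 VC-HIT; vc=[8]
#6 0x60→b12/s0 L1-HIT; vc=[8]
#7 0x61→b12/s0 L1-HIT; vc=[8]
#8 0x46→b8/s0 VC-HIT; vc=[12]
#9 0x3b→b7/s3 L1-HIT; vc=[12]
#10 0x80→b16/s0 MISS; vc=[12,8]
#11 0x3e→b7/s3 L1-HIT; vc=[12,8]
#12 0x67→b12/s0 VC-HIT; vc=[16,8]

MISSES = 4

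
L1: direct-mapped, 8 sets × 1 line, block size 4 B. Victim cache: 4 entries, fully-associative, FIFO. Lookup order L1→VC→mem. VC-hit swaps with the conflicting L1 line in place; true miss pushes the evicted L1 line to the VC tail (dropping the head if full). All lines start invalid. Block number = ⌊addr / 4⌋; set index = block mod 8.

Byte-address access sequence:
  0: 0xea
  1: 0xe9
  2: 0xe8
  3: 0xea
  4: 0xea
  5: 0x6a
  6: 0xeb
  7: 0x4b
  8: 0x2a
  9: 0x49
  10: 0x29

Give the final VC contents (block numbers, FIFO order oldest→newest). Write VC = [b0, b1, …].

VC = [26, 58, 18]

0: 0xea (blk 58, set 2) → MISS  vc=[]
1: 0xe9 (blk 58, set 2) → L1-HIT  vc=[]
2: 0xe8 (blk 58, set 2) → L1-HIT  vc=[]
3: 0xea (blk 58, set 2) → L1-HIT  vc=[]
4: 0xea (blk 58, set 2) → L1-HIT  vc=[]
5: 0x6a (blk 26, set 2) → MISS  vc=[58]
6: 0xeb (blk 58, set 2) → VC-HIT  vc=[26]
7: 0x4b (blk 18, set 2) → MISS  vc=[26, 58]
8: 0x2a (blk 10, set 2) → MISS  vc=[26, 58, 18]
9: 0x49 (blk 18, set 2) → VC-HIT  vc=[26, 58, 10]
10: 0x29 (blk 10, set 2) → VC-HIT  vc=[26, 58, 18]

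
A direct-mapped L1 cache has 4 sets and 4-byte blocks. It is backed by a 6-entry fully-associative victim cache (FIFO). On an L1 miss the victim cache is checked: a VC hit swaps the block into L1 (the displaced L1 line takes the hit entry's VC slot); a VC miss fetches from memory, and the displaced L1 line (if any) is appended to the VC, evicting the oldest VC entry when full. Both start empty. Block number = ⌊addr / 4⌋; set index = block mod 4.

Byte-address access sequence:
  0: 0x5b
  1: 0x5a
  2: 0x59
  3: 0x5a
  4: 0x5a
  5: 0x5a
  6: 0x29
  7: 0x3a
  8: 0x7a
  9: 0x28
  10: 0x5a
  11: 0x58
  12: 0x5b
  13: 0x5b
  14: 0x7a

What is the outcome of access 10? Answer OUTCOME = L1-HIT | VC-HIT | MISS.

#0 0x5b→b22/s2 MISS; vc=[]
#1 0x5a→b22/s2 L1-HIT; vc=[]
#2 0x59→b22/s2 L1-HIT; vc=[]
#3 0x5a→b22/s2 L1-HIT; vc=[]
#4 0x5a→b22/s2 L1-HIT; vc=[]
#5 0x5a→b22/s2 L1-HIT; vc=[]
#6 0x29→b10/s2 MISS; vc=[22]
#7 0x3a→b14/s2 MISS; vc=[22,10]
#8 0x7a→b30/s2 MISS; vc=[22,10,14]
#9 0x28→b10/s2 VC-HIT; vc=[22,30,14]
#10 0x5a→b22/s2 VC-HIT; vc=[10,30,14]
#11 0x58→b22/s2 L1-HIT; vc=[10,30,14]
#12 0x5b→b22/s2 L1-HIT; vc=[10,30,14]
#13 0x5b→b22/s2 L1-HIT; vc=[10,30,14]
#14 0x7a→b30/s2 VC-HIT; vc=[10,22,14]

OUTCOME = VC-HIT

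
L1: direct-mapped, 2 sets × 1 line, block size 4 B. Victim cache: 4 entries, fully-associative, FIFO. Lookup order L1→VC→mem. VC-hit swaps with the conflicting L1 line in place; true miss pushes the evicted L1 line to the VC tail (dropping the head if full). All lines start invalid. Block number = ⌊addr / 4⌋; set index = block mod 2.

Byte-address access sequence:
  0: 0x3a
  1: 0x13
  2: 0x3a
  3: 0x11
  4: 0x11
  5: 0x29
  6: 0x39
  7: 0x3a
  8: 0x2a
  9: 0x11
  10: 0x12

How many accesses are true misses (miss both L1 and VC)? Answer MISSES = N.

0: 0x3a (blk 14, set 0) → MISS  vc=[]
1: 0x13 (blk 4, set 0) → MISS  vc=[14]
2: 0x3a (blk 14, set 0) → VC-HIT  vc=[4]
3: 0x11 (blk 4, set 0) → VC-HIT  vc=[14]
4: 0x11 (blk 4, set 0) → L1-HIT  vc=[14]
5: 0x29 (blk 10, set 0) → MISS  vc=[14, 4]
6: 0x39 (blk 14, set 0) → VC-HIT  vc=[10, 4]
7: 0x3a (blk 14, set 0) → L1-HIT  vc=[10, 4]
8: 0x2a (blk 10, set 0) → VC-HIT  vc=[14, 4]
9: 0x11 (blk 4, set 0) → VC-HIT  vc=[14, 10]
10: 0x12 (blk 4, set 0) → L1-HIT  vc=[14, 10]

MISSES = 3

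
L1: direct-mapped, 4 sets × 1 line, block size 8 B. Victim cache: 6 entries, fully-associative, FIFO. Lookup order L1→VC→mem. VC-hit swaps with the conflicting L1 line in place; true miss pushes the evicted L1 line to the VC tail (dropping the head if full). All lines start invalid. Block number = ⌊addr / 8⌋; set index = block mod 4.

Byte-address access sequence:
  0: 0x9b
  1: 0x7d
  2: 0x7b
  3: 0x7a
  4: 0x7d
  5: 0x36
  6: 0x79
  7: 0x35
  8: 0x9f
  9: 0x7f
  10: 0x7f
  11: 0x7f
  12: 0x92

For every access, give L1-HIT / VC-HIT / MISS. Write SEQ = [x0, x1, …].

SEQ = [MISS, MISS, L1-HIT, L1-HIT, L1-HIT, MISS, L1-HIT, L1-HIT, VC-HIT, VC-HIT, L1-HIT, L1-HIT, MISS]

0: 0x9b (blk 19, set 3) → MISS  vc=[]
1: 0x7d (blk 15, set 3) → MISS  vc=[19]
2: 0x7b (blk 15, set 3) → L1-HIT  vc=[19]
3: 0x7a (blk 15, set 3) → L1-HIT  vc=[19]
4: 0x7d (blk 15, set 3) → L1-HIT  vc=[19]
5: 0x36 (blk 6, set 2) → MISS  vc=[19]
6: 0x79 (blk 15, set 3) → L1-HIT  vc=[19]
7: 0x35 (blk 6, set 2) → L1-HIT  vc=[19]
8: 0x9f (blk 19, set 3) → VC-HIT  vc=[15]
9: 0x7f (blk 15, set 3) → VC-HIT  vc=[19]
10: 0x7f (blk 15, set 3) → L1-HIT  vc=[19]
11: 0x7f (blk 15, set 3) → L1-HIT  vc=[19]
12: 0x92 (blk 18, set 2) → MISS  vc=[19, 6]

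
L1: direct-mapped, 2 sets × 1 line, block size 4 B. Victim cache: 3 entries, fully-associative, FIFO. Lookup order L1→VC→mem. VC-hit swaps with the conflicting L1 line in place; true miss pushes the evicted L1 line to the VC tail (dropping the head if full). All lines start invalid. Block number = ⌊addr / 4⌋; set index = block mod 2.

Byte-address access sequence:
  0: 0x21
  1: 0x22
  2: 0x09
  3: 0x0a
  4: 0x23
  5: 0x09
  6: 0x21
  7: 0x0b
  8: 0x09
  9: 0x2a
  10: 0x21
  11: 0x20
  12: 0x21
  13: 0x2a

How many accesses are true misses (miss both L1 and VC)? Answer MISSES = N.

#0 0x21→b8/s0 MISS; vc=[]
#1 0x22→b8/s0 L1-HIT; vc=[]
#2 0x9→b2/s0 MISS; vc=[8]
#3 0xa→b2/s0 L1-HIT; vc=[8]
#4 0x23→b8/s0 VC-HIT; vc=[2]
#5 0x9→b2/s0 VC-HIT; vc=[8]
#6 0x21→b8/s0 VC-HIT; vc=[2]
#7 0xb→b2/s0 VC-HIT; vc=[8]
#8 0x9→b2/s0 L1-HIT; vc=[8]
#9 0x2a→b10/s0 MISS; vc=[8,2]
#10 0x21→b8/s0 VC-HIT; vc=[10,2]
#11 0x20→b8/s0 L1-HIT; vc=[10,2]
#12 0x21→b8/s0 L1-HIT; vc=[10,2]
#13 0x2a→b10/s0 VC-HIT; vc=[8,2]

MISSES = 3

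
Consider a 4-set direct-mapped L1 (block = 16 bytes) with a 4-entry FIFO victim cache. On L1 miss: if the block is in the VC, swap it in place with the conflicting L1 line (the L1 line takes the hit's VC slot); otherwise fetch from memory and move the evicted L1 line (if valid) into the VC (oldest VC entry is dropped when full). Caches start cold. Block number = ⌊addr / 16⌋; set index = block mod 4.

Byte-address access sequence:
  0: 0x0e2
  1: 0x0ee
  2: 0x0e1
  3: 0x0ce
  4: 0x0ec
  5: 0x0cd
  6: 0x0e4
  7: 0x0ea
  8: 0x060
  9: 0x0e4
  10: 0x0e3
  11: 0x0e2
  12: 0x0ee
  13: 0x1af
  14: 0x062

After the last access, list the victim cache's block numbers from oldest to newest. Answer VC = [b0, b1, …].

VC = [26, 14]

  [0] addr=0xe2 blk=14 s=2: MISS | VC []
  [1] addr=0xee blk=14 s=2: L1-HIT | VC []
  [2] addr=0xe1 blk=14 s=2: L1-HIT | VC []
  [3] addr=0xce blk=12 s=0: MISS | VC []
  [4] addr=0xec blk=14 s=2: L1-HIT | VC []
  [5] addr=0xcd blk=12 s=0: L1-HIT | VC []
  [6] addr=0xe4 blk=14 s=2: L1-HIT | VC []
  [7] addr=0xea blk=14 s=2: L1-HIT | VC []
  [8] addr=0x60 blk=6 s=2: MISS | VC [14]
  [9] addr=0xe4 blk=14 s=2: VC-HIT | VC [6]
  [10] addr=0xe3 blk=14 s=2: L1-HIT | VC [6]
  [11] addr=0xe2 blk=14 s=2: L1-HIT | VC [6]
  [12] addr=0xee blk=14 s=2: L1-HIT | VC [6]
  [13] addr=0x1af blk=26 s=2: MISS | VC [6, 14]
  [14] addr=0x62 blk=6 s=2: VC-HIT | VC [26, 14]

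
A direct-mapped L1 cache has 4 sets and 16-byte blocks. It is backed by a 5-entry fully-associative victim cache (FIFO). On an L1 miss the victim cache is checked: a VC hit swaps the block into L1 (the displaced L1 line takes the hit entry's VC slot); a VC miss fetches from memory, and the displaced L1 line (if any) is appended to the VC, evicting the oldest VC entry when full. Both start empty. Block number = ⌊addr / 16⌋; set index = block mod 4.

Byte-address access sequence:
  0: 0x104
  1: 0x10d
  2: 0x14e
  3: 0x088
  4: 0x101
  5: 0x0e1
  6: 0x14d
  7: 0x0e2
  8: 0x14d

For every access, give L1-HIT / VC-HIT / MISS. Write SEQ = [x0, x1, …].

SEQ = [MISS, L1-HIT, MISS, MISS, VC-HIT, MISS, VC-HIT, L1-HIT, L1-HIT]

  [0] addr=0x104 blk=16 s=0: MISS | VC []
  [1] addr=0x10d blk=16 s=0: L1-HIT | VC []
  [2] addr=0x14e blk=20 s=0: MISS | VC [16]
  [3] addr=0x88 blk=8 s=0: MISS | VC [16, 20]
  [4] addr=0x101 blk=16 s=0: VC-HIT | VC [8, 20]
  [5] addr=0xe1 blk=14 s=2: MISS | VC [8, 20]
  [6] addr=0x14d blk=20 s=0: VC-HIT | VC [8, 16]
  [7] addr=0xe2 blk=14 s=2: L1-HIT | VC [8, 16]
  [8] addr=0x14d blk=20 s=0: L1-HIT | VC [8, 16]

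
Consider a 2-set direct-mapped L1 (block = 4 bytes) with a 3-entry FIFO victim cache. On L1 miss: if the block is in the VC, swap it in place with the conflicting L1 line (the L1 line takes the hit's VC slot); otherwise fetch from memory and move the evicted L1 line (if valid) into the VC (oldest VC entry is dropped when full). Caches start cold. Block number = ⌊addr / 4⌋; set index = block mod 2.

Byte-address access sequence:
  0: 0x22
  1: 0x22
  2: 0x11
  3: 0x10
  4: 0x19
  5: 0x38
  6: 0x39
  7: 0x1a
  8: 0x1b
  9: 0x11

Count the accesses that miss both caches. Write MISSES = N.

0: 0x22 (blk 8, set 0) → MISS  vc=[]
1: 0x22 (blk 8, set 0) → L1-HIT  vc=[]
2: 0x11 (blk 4, set 0) → MISS  vc=[8]
3: 0x10 (blk 4, set 0) → L1-HIT  vc=[8]
4: 0x19 (blk 6, set 0) → MISS  vc=[8, 4]
5: 0x38 (blk 14, set 0) → MISS  vc=[8, 4, 6]
6: 0x39 (blk 14, set 0) → L1-HIT  vc=[8, 4, 6]
7: 0x1a (blk 6, set 0) → VC-HIT  vc=[8, 4, 14]
8: 0x1b (blk 6, set 0) → L1-HIT  vc=[8, 4, 14]
9: 0x11 (blk 4, set 0) → VC-HIT  vc=[8, 6, 14]

MISSES = 4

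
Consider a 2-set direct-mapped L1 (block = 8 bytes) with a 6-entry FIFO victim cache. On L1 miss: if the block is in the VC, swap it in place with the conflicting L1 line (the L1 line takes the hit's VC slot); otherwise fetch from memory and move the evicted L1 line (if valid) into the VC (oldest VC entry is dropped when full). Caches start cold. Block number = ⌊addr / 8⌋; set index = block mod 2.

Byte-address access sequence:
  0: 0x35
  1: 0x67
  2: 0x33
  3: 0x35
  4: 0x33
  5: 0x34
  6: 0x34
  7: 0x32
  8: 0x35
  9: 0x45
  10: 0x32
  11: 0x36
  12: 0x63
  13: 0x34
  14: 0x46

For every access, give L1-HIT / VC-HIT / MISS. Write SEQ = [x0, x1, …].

SEQ = [MISS, MISS, VC-HIT, L1-HIT, L1-HIT, L1-HIT, L1-HIT, L1-HIT, L1-HIT, MISS, VC-HIT, L1-HIT, VC-HIT, VC-HIT, VC-HIT]

0: 0x35 (blk 6, set 0) → MISS  vc=[]
1: 0x67 (blk 12, set 0) → MISS  vc=[6]
2: 0x33 (blk 6, set 0) → VC-HIT  vc=[12]
3: 0x35 (blk 6, set 0) → L1-HIT  vc=[12]
4: 0x33 (blk 6, set 0) → L1-HIT  vc=[12]
5: 0x34 (blk 6, set 0) → L1-HIT  vc=[12]
6: 0x34 (blk 6, set 0) → L1-HIT  vc=[12]
7: 0x32 (blk 6, set 0) → L1-HIT  vc=[12]
8: 0x35 (blk 6, set 0) → L1-HIT  vc=[12]
9: 0x45 (blk 8, set 0) → MISS  vc=[12, 6]
10: 0x32 (blk 6, set 0) → VC-HIT  vc=[12, 8]
11: 0x36 (blk 6, set 0) → L1-HIT  vc=[12, 8]
12: 0x63 (blk 12, set 0) → VC-HIT  vc=[6, 8]
13: 0x34 (blk 6, set 0) → VC-HIT  vc=[12, 8]
14: 0x46 (blk 8, set 0) → VC-HIT  vc=[12, 6]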